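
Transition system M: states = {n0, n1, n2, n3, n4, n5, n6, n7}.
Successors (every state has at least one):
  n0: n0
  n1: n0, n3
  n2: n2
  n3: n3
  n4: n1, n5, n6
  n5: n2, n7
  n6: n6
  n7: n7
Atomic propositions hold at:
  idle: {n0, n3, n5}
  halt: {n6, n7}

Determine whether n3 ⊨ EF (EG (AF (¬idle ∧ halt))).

No

Sat(¬idle) = {n1, n2, n4, n6, n7}
Sat(¬idle ∧ halt) = {n6, n7}
AF (¬idle ∧ halt): least fixpoint, start Z0 = {n6, n7}, add states with every successor in Z. Already a fixed point.
Sat(AF (¬idle ∧ halt)) = {n6, n7}
EG (AF (¬idle ∧ halt)): greatest fixpoint, start Z0 = {n6, n7}, keep only states in Sat with some successor in Z. Already a fixed point.
Sat(EG (AF (¬idle ∧ halt))) = {n6, n7}
EF (EG (AF (¬idle ∧ halt))): least fixpoint, start Z0 = {n6, n7}, add states with some successor in Z. Z1 = {n4, n5, n6, n7}; fixed.
Sat(EF (EG (AF (¬idle ∧ halt)))) = {n4, n5, n6, n7}
n3 ∉ Sat(EF (EG (AF (¬idle ∧ halt)))) = {n4, n5, n6, n7}, so the formula does not hold at n3.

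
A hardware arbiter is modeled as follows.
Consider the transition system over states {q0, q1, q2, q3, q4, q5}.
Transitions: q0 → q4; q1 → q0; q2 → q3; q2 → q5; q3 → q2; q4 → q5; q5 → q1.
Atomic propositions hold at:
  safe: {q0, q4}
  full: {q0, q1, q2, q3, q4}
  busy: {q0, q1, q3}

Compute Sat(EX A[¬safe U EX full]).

Sat(¬safe) = {q1, q2, q3, q5}
Sat(EX full) = {s : some successor in {q0, q1, q2, q3, q4}} = {q0, q1, q2, q3, q5}
A[¬safe U EX full]: least fixpoint, start Z0 = Sat(EX full) = {q0, q1, q2, q3, q5}, add states in Sat(¬safe) with every successor in Z. Already a fixed point.
Sat(A[¬safe U EX full]) = {q0, q1, q2, q3, q5}
Sat(EX A[¬safe U EX full]) = {s : some successor in {q0, q1, q2, q3, q5}} = {q1, q2, q3, q4, q5}

{q1, q2, q3, q4, q5}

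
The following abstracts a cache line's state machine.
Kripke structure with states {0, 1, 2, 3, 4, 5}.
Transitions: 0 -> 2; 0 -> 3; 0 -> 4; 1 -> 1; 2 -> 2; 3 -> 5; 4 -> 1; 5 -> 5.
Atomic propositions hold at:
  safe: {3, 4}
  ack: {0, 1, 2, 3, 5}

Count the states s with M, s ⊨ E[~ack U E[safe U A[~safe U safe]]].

Sat(~ack) = {4}
Sat(~safe) = {0, 1, 2, 5}
A[~safe U safe]: least fixpoint, start Z0 = Sat(safe) = {3, 4}, add states in Sat(~safe) with every successor in Z. Already a fixed point.
Sat(A[~safe U safe]) = {3, 4}
E[safe U A[~safe U safe]]: least fixpoint, start Z0 = Sat(A[~safe U safe]) = {3, 4}, add states in Sat(safe) with some successor in Z. Already a fixed point.
Sat(E[safe U A[~safe U safe]]) = {3, 4}
E[~ack U E[safe U A[~safe U safe]]]: least fixpoint, start Z0 = Sat(E[safe U A[~safe U safe]]) = {3, 4}, add states in Sat(~ack) with some successor in Z. Already a fixed point.
Sat(E[~ack U E[safe U A[~safe U safe]]]) = {3, 4}
|Sat(E[~ack U E[safe U A[~safe U safe]]])| = |{3, 4}| = 2.

2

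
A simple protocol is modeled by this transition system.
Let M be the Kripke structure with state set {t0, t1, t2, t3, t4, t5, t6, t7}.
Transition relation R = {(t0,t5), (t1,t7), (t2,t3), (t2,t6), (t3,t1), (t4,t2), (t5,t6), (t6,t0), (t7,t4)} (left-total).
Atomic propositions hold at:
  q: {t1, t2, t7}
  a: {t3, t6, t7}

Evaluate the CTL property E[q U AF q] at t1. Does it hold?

AF q: least fixpoint, start Z0 = {t1, t2, t7}, add states with every successor in Z. Z1 = {t1, t2, t3, t4, t7}; fixed.
Sat(AF q) = {t1, t2, t3, t4, t7}
E[q U AF q]: least fixpoint, start Z0 = Sat(AF q) = {t1, t2, t3, t4, t7}, add states in Sat(q) with some successor in Z. Already a fixed point.
Sat(E[q U AF q]) = {t1, t2, t3, t4, t7}
t1 ∈ Sat(E[q U AF q]) = {t1, t2, t3, t4, t7}, so the formula holds at t1.

Yes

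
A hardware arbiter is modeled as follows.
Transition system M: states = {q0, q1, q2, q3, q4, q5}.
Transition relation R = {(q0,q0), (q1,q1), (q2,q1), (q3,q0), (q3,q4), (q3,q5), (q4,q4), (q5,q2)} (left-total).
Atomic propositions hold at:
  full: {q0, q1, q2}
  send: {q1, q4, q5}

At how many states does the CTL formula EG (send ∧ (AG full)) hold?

1

AG full: greatest fixpoint, start Z0 = {q0, q1, q2}, keep only states in Sat with every successor in Z. Already a fixed point.
Sat(AG full) = {q0, q1, q2}
Sat(send ∧ (AG full)) = {q1}
EG (send ∧ (AG full)): greatest fixpoint, start Z0 = {q1}, keep only states in Sat with some successor in Z. Already a fixed point.
Sat(EG (send ∧ (AG full))) = {q1}
|Sat(EG (send ∧ (AG full)))| = |{q1}| = 1.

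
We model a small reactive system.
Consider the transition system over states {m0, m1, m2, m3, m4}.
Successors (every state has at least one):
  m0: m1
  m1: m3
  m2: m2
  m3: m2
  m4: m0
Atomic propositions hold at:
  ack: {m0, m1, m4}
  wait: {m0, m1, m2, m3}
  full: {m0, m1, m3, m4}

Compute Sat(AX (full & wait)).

{m0, m1, m4}

Sat(full & wait) = {m0, m1, m3}
Sat(AX (full & wait)) = {s : every successor in {m0, m1, m3}} = {m0, m1, m4}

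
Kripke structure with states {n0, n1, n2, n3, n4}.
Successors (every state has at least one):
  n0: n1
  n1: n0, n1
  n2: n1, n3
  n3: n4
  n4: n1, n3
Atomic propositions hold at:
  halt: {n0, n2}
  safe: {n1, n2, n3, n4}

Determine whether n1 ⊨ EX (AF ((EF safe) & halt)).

Yes

EF safe: least fixpoint, start Z0 = {n1, n2, n3, n4}, add states with some successor in Z. Z1 = {n0, n1, n2, n3, n4}; fixed.
Sat(EF safe) = {n0, n1, n2, n3, n4}
Sat((EF safe) & halt) = {n0, n2}
AF ((EF safe) & halt): least fixpoint, start Z0 = {n0, n2}, add states with every successor in Z. Already a fixed point.
Sat(AF ((EF safe) & halt)) = {n0, n2}
Sat(EX (AF ((EF safe) & halt))) = {s : some successor in {n0, n2}} = {n1}
n1 ∈ Sat(EX (AF ((EF safe) & halt))) = {n1}, so the formula holds at n1.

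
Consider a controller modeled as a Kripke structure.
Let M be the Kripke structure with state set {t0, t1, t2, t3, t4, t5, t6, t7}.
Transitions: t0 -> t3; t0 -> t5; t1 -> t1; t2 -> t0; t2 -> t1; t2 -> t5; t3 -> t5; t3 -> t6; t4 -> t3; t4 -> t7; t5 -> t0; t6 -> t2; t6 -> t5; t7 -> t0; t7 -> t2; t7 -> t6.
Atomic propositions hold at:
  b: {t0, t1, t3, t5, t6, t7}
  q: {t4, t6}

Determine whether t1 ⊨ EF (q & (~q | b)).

Sat(~q) = {t0, t1, t2, t3, t5, t7}
Sat(~q | b) = {t0, t1, t2, t3, t5, t6, t7}
Sat(q & (~q | b)) = {t6}
EF (q & (~q | b)): least fixpoint, start Z0 = {t6}, add states with some successor in Z. Z1 = {t3, t6, t7}; Z2 = {t0, t3, t4, t6, t7}; Z3 = {t0, t2, t3, t4, t5, t6, t7}; fixed.
Sat(EF (q & (~q | b))) = {t0, t2, t3, t4, t5, t6, t7}
t1 ∉ Sat(EF (q & (~q | b))) = {t0, t2, t3, t4, t5, t6, t7}, so the formula does not hold at t1.

No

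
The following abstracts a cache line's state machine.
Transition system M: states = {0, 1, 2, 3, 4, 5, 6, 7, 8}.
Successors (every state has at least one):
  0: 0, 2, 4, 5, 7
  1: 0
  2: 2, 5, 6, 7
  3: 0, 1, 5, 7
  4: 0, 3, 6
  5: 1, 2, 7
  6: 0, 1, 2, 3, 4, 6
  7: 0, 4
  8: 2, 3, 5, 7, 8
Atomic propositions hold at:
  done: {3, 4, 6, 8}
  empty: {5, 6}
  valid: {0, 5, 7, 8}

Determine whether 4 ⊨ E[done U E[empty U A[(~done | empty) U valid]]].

Yes

Sat(~done) = {0, 1, 2, 5, 7}
Sat(~done | empty) = {0, 1, 2, 5, 6, 7}
A[(~done | empty) U valid]: least fixpoint, start Z0 = Sat(valid) = {0, 5, 7, 8}, add states in Sat(~done | empty) with every successor in Z. Z1 = {0, 1, 5, 7, 8}; fixed.
Sat(A[(~done | empty) U valid]) = {0, 1, 5, 7, 8}
E[empty U A[(~done | empty) U valid]]: least fixpoint, start Z0 = Sat(A[(~done | empty) U valid]) = {0, 1, 5, 7, 8}, add states in Sat(empty) with some successor in Z. Z1 = {0, 1, 5, 6, 7, 8}; fixed.
Sat(E[empty U A[(~done | empty) U valid]]) = {0, 1, 5, 6, 7, 8}
E[done U E[empty U A[(~done | empty) U valid]]]: least fixpoint, start Z0 = Sat(E[empty U A[(~done | empty) U valid]]) = {0, 1, 5, 6, 7, 8}, add states in Sat(done) with some successor in Z. Z1 = {0, 1, 3, 4, 5, 6, 7, 8}; fixed.
Sat(E[done U E[empty U A[(~done | empty) U valid]]]) = {0, 1, 3, 4, 5, 6, 7, 8}
4 ∈ Sat(E[done U E[empty U A[(~done | empty) U valid]]]) = {0, 1, 3, 4, 5, 6, 7, 8}, so the formula holds at 4.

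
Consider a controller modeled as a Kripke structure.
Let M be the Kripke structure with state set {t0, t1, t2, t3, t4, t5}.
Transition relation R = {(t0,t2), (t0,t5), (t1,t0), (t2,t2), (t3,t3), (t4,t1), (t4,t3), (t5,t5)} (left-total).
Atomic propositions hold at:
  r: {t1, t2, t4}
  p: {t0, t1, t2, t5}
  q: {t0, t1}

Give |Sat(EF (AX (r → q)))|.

5

Sat(r → q) = {t0, t1, t3, t5}
Sat(AX (r → q)) = {s : every successor in {t0, t1, t3, t5}} = {t1, t3, t4, t5}
EF (AX (r → q)): least fixpoint, start Z0 = {t1, t3, t4, t5}, add states with some successor in Z. Z1 = {t0, t1, t3, t4, t5}; fixed.
Sat(EF (AX (r → q))) = {t0, t1, t3, t4, t5}
|Sat(EF (AX (r → q)))| = |{t0, t1, t3, t4, t5}| = 5.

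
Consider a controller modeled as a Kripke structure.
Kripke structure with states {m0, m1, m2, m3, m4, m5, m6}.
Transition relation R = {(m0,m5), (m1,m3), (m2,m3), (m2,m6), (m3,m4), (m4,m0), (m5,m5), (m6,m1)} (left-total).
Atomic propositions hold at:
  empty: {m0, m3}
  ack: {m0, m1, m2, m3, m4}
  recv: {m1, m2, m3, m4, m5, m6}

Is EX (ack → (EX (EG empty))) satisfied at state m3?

No

EG empty: greatest fixpoint, start Z0 = {m0, m3}, keep only states in Sat with some successor in Z. Z1 = ∅; fixed.
Sat(EG empty) = ∅
Sat(EX (EG empty)) = {s : some successor in ∅} = ∅
Sat(ack → (EX (EG empty))) = {m5, m6}
Sat(EX (ack → (EX (EG empty)))) = {s : some successor in {m5, m6}} = {m0, m2, m5}
m3 ∉ Sat(EX (ack → (EX (EG empty)))) = {m0, m2, m5}, so the formula does not hold at m3.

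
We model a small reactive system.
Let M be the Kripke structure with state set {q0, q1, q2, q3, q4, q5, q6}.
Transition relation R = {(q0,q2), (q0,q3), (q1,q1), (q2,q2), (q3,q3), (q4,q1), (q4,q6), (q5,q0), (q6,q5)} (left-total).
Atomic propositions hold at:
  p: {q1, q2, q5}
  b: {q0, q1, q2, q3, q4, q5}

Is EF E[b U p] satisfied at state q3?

No

E[b U p]: least fixpoint, start Z0 = Sat(p) = {q1, q2, q5}, add states in Sat(b) with some successor in Z. Z1 = {q0, q1, q2, q4, q5}; fixed.
Sat(E[b U p]) = {q0, q1, q2, q4, q5}
EF E[b U p]: least fixpoint, start Z0 = {q0, q1, q2, q4, q5}, add states with some successor in Z. Z1 = {q0, q1, q2, q4, q5, q6}; fixed.
Sat(EF E[b U p]) = {q0, q1, q2, q4, q5, q6}
q3 ∉ Sat(EF E[b U p]) = {q0, q1, q2, q4, q5, q6}, so the formula does not hold at q3.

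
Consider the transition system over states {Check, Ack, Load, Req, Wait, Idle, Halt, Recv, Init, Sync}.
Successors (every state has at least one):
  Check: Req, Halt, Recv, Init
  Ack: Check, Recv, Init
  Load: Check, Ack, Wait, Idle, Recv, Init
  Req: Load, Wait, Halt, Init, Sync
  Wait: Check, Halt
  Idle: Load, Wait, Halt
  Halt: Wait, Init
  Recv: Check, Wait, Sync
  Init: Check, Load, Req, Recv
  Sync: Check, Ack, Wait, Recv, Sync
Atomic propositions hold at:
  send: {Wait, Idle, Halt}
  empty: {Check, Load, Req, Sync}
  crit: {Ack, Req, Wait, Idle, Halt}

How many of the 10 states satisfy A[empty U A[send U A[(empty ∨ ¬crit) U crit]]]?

5

Sat(¬crit) = {Check, Load, Recv, Init, Sync}
Sat(empty ∨ ¬crit) = {Check, Load, Req, Recv, Init, Sync}
A[(empty ∨ ¬crit) U crit]: least fixpoint, start Z0 = Sat(crit) = {Ack, Req, Wait, Idle, Halt}, add states in Sat(empty ∨ ¬crit) with every successor in Z. Already a fixed point.
Sat(A[(empty ∨ ¬crit) U crit]) = {Ack, Req, Wait, Idle, Halt}
A[send U A[(empty ∨ ¬crit) U crit]]: least fixpoint, start Z0 = Sat(A[(empty ∨ ¬crit) U crit]) = {Ack, Req, Wait, Idle, Halt}, add states in Sat(send) with every successor in Z. Already a fixed point.
Sat(A[send U A[(empty ∨ ¬crit) U crit]]) = {Ack, Req, Wait, Idle, Halt}
A[empty U A[send U A[(empty ∨ ¬crit) U crit]]]: least fixpoint, start Z0 = Sat(A[send U A[(empty ∨ ¬crit) U crit]]) = {Ack, Req, Wait, Idle, Halt}, add states in Sat(empty) with every successor in Z. Already a fixed point.
Sat(A[empty U A[send U A[(empty ∨ ¬crit) U crit]]]) = {Ack, Req, Wait, Idle, Halt}
|Sat(A[empty U A[send U A[(empty ∨ ¬crit) U crit]]])| = |{Ack, Req, Wait, Idle, Halt}| = 5.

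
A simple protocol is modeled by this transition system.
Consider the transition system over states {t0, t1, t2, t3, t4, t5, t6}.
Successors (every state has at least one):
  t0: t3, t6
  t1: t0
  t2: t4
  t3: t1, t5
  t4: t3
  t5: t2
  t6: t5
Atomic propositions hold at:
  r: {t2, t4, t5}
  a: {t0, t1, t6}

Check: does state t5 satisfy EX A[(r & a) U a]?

Sat(r & a) = ∅
A[(r & a) U a]: least fixpoint, start Z0 = Sat(a) = {t0, t1, t6}, add states in Sat(r & a) with every successor in Z. Already a fixed point.
Sat(A[(r & a) U a]) = {t0, t1, t6}
Sat(EX A[(r & a) U a]) = {s : some successor in {t0, t1, t6}} = {t0, t1, t3}
t5 ∉ Sat(EX A[(r & a) U a]) = {t0, t1, t3}, so the formula does not hold at t5.

No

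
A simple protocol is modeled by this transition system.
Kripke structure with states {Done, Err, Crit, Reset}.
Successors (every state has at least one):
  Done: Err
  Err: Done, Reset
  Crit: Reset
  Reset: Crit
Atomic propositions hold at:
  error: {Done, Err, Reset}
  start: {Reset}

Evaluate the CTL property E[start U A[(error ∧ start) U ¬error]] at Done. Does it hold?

No

Sat(error ∧ start) = {Reset}
Sat(¬error) = {Crit}
A[(error ∧ start) U ¬error]: least fixpoint, start Z0 = Sat(¬error) = {Crit}, add states in Sat(error ∧ start) with every successor in Z. Z1 = {Crit, Reset}; fixed.
Sat(A[(error ∧ start) U ¬error]) = {Crit, Reset}
E[start U A[(error ∧ start) U ¬error]]: least fixpoint, start Z0 = Sat(A[(error ∧ start) U ¬error]) = {Crit, Reset}, add states in Sat(start) with some successor in Z. Already a fixed point.
Sat(E[start U A[(error ∧ start) U ¬error]]) = {Crit, Reset}
Done ∉ Sat(E[start U A[(error ∧ start) U ¬error]]) = {Crit, Reset}, so the formula does not hold at Done.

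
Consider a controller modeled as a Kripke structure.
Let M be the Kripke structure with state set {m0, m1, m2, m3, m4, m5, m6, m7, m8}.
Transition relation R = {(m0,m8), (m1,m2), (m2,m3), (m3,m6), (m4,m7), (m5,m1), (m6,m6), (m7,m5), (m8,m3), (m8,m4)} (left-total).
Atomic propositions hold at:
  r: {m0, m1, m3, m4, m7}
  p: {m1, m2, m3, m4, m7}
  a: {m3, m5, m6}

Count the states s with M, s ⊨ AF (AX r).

7

Sat(AX r) = {s : every successor in {m0, m1, m3, m4, m7}} = {m2, m4, m5, m8}
AF (AX r): least fixpoint, start Z0 = {m2, m4, m5, m8}, add states with every successor in Z. Z1 = {m0, m1, m2, m4, m5, m7, m8}; fixed.
Sat(AF (AX r)) = {m0, m1, m2, m4, m5, m7, m8}
|Sat(AF (AX r))| = |{m0, m1, m2, m4, m5, m7, m8}| = 7.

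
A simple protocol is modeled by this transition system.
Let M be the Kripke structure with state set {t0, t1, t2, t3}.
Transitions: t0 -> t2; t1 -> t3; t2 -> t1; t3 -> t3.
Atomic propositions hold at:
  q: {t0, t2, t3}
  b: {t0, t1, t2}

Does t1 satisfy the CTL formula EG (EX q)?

Yes

Sat(EX q) = {s : some successor in {t0, t2, t3}} = {t0, t1, t3}
EG (EX q): greatest fixpoint, start Z0 = {t0, t1, t3}, keep only states in Sat with some successor in Z. Z1 = {t1, t3}; fixed.
Sat(EG (EX q)) = {t1, t3}
t1 ∈ Sat(EG (EX q)) = {t1, t3}, so the formula holds at t1.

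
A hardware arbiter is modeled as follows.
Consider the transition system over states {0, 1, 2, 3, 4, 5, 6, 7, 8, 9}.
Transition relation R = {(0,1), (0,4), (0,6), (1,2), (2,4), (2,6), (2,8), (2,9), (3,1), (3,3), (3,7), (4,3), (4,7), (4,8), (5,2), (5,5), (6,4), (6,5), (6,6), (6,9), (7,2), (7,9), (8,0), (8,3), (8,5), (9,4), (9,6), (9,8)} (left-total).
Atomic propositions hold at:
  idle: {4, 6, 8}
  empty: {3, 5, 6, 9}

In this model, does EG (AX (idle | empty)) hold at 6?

Sat(idle | empty) = {3, 4, 5, 6, 8, 9}
Sat(AX (idle | empty)) = {s : every successor in {3, 4, 5, 6, 8, 9}} = {2, 6, 9}
EG (AX (idle | empty)): greatest fixpoint, start Z0 = {2, 6, 9}, keep only states in Sat with some successor in Z. Already a fixed point.
Sat(EG (AX (idle | empty))) = {2, 6, 9}
6 ∈ Sat(EG (AX (idle | empty))) = {2, 6, 9}, so the formula holds at 6.

Yes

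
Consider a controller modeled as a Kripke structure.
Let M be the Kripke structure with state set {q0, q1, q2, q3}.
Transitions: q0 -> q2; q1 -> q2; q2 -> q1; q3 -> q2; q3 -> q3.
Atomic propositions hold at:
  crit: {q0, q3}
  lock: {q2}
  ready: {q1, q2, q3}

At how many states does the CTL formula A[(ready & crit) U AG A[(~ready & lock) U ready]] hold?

3

Sat(ready & crit) = {q3}
Sat(~ready) = {q0}
Sat(~ready & lock) = ∅
A[(~ready & lock) U ready]: least fixpoint, start Z0 = Sat(ready) = {q1, q2, q3}, add states in Sat(~ready & lock) with every successor in Z. Already a fixed point.
Sat(A[(~ready & lock) U ready]) = {q1, q2, q3}
AG A[(~ready & lock) U ready]: greatest fixpoint, start Z0 = {q1, q2, q3}, keep only states in Sat with every successor in Z. Already a fixed point.
Sat(AG A[(~ready & lock) U ready]) = {q1, q2, q3}
A[(ready & crit) U AG A[(~ready & lock) U ready]]: least fixpoint, start Z0 = Sat(AG A[(~ready & lock) U ready]) = {q1, q2, q3}, add states in Sat(ready & crit) with every successor in Z. Already a fixed point.
Sat(A[(ready & crit) U AG A[(~ready & lock) U ready]]) = {q1, q2, q3}
|Sat(A[(ready & crit) U AG A[(~ready & lock) U ready]])| = |{q1, q2, q3}| = 3.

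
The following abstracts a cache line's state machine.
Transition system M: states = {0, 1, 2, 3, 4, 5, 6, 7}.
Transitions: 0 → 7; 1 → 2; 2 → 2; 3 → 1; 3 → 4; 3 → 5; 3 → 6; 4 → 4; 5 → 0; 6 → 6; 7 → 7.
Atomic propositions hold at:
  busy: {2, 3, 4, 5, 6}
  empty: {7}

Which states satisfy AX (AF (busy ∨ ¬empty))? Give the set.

{1, 2, 3, 4, 5, 6}

Sat(¬empty) = {0, 1, 2, 3, 4, 5, 6}
Sat(busy ∨ ¬empty) = {0, 1, 2, 3, 4, 5, 6}
AF (busy ∨ ¬empty): least fixpoint, start Z0 = {0, 1, 2, 3, 4, 5, 6}, add states with every successor in Z. Already a fixed point.
Sat(AF (busy ∨ ¬empty)) = {0, 1, 2, 3, 4, 5, 6}
Sat(AX (AF (busy ∨ ¬empty))) = {s : every successor in {0, 1, 2, 3, 4, 5, 6}} = {1, 2, 3, 4, 5, 6}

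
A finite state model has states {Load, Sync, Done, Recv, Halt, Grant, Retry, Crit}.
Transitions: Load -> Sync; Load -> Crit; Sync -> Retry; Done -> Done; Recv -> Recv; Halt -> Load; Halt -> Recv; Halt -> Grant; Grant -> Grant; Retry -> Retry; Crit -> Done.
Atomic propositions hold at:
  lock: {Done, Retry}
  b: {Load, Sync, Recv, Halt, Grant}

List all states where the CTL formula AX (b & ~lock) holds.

Sat(~lock) = {Load, Sync, Recv, Halt, Grant, Crit}
Sat(b & ~lock) = {Load, Sync, Recv, Halt, Grant}
Sat(AX (b & ~lock)) = {s : every successor in {Load, Sync, Recv, Halt, Grant}} = {Recv, Halt, Grant}

{Recv, Halt, Grant}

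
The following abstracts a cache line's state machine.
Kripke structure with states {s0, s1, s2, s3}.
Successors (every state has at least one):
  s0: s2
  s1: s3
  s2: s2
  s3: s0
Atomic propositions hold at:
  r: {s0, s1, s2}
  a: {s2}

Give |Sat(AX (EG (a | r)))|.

Sat(a | r) = {s0, s1, s2}
EG (a | r): greatest fixpoint, start Z0 = {s0, s1, s2}, keep only states in Sat with some successor in Z. Z1 = {s0, s2}; fixed.
Sat(EG (a | r)) = {s0, s2}
Sat(AX (EG (a | r))) = {s : every successor in {s0, s2}} = {s0, s2, s3}
|Sat(AX (EG (a | r)))| = |{s0, s2, s3}| = 3.

3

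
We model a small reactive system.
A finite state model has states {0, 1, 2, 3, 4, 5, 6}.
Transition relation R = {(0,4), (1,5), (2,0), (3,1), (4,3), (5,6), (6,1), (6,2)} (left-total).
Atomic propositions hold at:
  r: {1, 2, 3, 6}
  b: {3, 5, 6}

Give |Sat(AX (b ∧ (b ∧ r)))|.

Sat(b ∧ r) = {3, 6}
Sat(b ∧ (b ∧ r)) = {3, 6}
Sat(AX (b ∧ (b ∧ r))) = {s : every successor in {3, 6}} = {4, 5}
|Sat(AX (b ∧ (b ∧ r)))| = |{4, 5}| = 2.

2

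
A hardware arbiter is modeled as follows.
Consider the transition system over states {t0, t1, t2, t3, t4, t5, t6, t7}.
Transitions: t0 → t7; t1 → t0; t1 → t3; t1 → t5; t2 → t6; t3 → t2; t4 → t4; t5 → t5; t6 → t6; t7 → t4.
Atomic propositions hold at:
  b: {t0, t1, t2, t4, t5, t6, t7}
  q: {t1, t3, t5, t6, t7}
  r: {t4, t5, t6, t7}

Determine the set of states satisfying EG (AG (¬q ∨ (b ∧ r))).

{t0, t2, t4, t5, t6, t7}

Sat(¬q) = {t0, t2, t4}
Sat(b ∧ r) = {t4, t5, t6, t7}
Sat(¬q ∨ (b ∧ r)) = {t0, t2, t4, t5, t6, t7}
AG (¬q ∨ (b ∧ r)): greatest fixpoint, start Z0 = {t0, t2, t4, t5, t6, t7}, keep only states in Sat with every successor in Z. Already a fixed point.
Sat(AG (¬q ∨ (b ∧ r))) = {t0, t2, t4, t5, t6, t7}
EG (AG (¬q ∨ (b ∧ r))): greatest fixpoint, start Z0 = {t0, t2, t4, t5, t6, t7}, keep only states in Sat with some successor in Z. Already a fixed point.
Sat(EG (AG (¬q ∨ (b ∧ r)))) = {t0, t2, t4, t5, t6, t7}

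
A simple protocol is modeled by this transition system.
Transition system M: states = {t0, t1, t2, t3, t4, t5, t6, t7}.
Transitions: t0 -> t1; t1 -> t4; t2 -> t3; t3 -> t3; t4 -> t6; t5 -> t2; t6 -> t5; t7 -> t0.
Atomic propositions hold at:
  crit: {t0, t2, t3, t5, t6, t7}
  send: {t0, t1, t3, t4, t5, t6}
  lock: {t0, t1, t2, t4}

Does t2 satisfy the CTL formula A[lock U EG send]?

EG send: greatest fixpoint, start Z0 = {t0, t1, t3, t4, t5, t6}, keep only states in Sat with some successor in Z. Z1 = {t0, t1, t3, t4, t6}; Z2 = {t0, t1, t3, t4}; Z3 = {t0, t1, t3}; Z4 = {t0, t3}; Z5 = {t3}; fixed.
Sat(EG send) = {t3}
A[lock U EG send]: least fixpoint, start Z0 = Sat(EG send) = {t3}, add states in Sat(lock) with every successor in Z. Z1 = {t2, t3}; fixed.
Sat(A[lock U EG send]) = {t2, t3}
t2 ∈ Sat(A[lock U EG send]) = {t2, t3}, so the formula holds at t2.

Yes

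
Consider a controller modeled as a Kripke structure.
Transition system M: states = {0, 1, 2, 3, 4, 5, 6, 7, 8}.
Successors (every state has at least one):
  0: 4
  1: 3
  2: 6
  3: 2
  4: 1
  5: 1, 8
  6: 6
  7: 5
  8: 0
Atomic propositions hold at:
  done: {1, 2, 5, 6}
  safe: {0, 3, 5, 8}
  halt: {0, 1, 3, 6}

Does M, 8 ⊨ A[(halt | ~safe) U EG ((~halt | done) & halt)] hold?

No

Sat(~safe) = {1, 2, 4, 6, 7}
Sat(halt | ~safe) = {0, 1, 2, 3, 4, 6, 7}
Sat(~halt) = {2, 4, 5, 7, 8}
Sat(~halt | done) = {1, 2, 4, 5, 6, 7, 8}
Sat((~halt | done) & halt) = {1, 6}
EG ((~halt | done) & halt): greatest fixpoint, start Z0 = {1, 6}, keep only states in Sat with some successor in Z. Z1 = {6}; fixed.
Sat(EG ((~halt | done) & halt)) = {6}
A[(halt | ~safe) U EG ((~halt | done) & halt)]: least fixpoint, start Z0 = Sat(EG ((~halt | done) & halt)) = {6}, add states in Sat(halt | ~safe) with every successor in Z. Z1 = {2, 6}; Z2 = {2, 3, 6}; Z3 = {1, 2, 3, 6}; Z4 = {1, 2, 3, 4, 6}; Z5 = {0, 1, 2, 3, 4, 6}; fixed.
Sat(A[(halt | ~safe) U EG ((~halt | done) & halt)]) = {0, 1, 2, 3, 4, 6}
8 ∉ Sat(A[(halt | ~safe) U EG ((~halt | done) & halt)]) = {0, 1, 2, 3, 4, 6}, so the formula does not hold at 8.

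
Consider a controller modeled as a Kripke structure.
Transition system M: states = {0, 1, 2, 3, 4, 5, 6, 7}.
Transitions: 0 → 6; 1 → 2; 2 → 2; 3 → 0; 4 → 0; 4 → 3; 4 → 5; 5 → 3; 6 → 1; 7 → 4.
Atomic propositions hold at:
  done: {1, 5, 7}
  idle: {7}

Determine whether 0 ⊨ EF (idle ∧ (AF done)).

AF done: least fixpoint, start Z0 = {1, 5, 7}, add states with every successor in Z. Z1 = {1, 5, 6, 7}; Z2 = {0, 1, 5, 6, 7}; Z3 = {0, 1, 3, 5, 6, 7}; Z4 = {0, 1, 3, 4, 5, 6, 7}; fixed.
Sat(AF done) = {0, 1, 3, 4, 5, 6, 7}
Sat(idle ∧ (AF done)) = {7}
EF (idle ∧ (AF done)): least fixpoint, start Z0 = {7}, add states with some successor in Z. Already a fixed point.
Sat(EF (idle ∧ (AF done))) = {7}
0 ∉ Sat(EF (idle ∧ (AF done))) = {7}, so the formula does not hold at 0.

No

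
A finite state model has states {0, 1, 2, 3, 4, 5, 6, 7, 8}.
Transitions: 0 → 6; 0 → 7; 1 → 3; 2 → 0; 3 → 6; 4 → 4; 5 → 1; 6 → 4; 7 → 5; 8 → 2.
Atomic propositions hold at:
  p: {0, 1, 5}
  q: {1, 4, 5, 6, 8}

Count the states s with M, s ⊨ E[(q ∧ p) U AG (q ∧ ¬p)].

2

Sat(q ∧ p) = {1, 5}
Sat(¬p) = {2, 3, 4, 6, 7, 8}
Sat(q ∧ ¬p) = {4, 6, 8}
AG (q ∧ ¬p): greatest fixpoint, start Z0 = {4, 6, 8}, keep only states in Sat with every successor in Z. Z1 = {4, 6}; fixed.
Sat(AG (q ∧ ¬p)) = {4, 6}
E[(q ∧ p) U AG (q ∧ ¬p)]: least fixpoint, start Z0 = Sat(AG (q ∧ ¬p)) = {4, 6}, add states in Sat(q ∧ p) with some successor in Z. Already a fixed point.
Sat(E[(q ∧ p) U AG (q ∧ ¬p)]) = {4, 6}
|Sat(E[(q ∧ p) U AG (q ∧ ¬p)])| = |{4, 6}| = 2.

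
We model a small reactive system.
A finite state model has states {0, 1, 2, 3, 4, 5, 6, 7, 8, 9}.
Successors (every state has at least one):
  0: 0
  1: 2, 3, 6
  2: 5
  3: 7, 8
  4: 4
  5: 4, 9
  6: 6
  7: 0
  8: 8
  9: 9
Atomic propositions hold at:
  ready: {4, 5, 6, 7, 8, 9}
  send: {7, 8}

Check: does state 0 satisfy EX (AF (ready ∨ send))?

No

Sat(ready ∨ send) = {4, 5, 6, 7, 8, 9}
AF (ready ∨ send): least fixpoint, start Z0 = {4, 5, 6, 7, 8, 9}, add states with every successor in Z. Z1 = {2, 3, 4, 5, 6, 7, 8, 9}; Z2 = {1, 2, 3, 4, 5, 6, 7, 8, 9}; fixed.
Sat(AF (ready ∨ send)) = {1, 2, 3, 4, 5, 6, 7, 8, 9}
Sat(EX (AF (ready ∨ send))) = {s : some successor in {1, 2, 3, 4, 5, 6, 7, 8, 9}} = {1, 2, 3, 4, 5, 6, 8, 9}
0 ∉ Sat(EX (AF (ready ∨ send))) = {1, 2, 3, 4, 5, 6, 8, 9}, so the formula does not hold at 0.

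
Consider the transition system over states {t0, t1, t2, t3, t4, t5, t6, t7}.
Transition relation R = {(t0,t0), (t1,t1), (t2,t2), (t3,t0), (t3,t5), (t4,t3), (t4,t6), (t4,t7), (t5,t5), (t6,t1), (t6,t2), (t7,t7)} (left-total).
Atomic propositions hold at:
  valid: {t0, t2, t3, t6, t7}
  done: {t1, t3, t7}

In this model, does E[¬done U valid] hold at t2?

Yes

Sat(¬done) = {t0, t2, t4, t5, t6}
E[¬done U valid]: least fixpoint, start Z0 = Sat(valid) = {t0, t2, t3, t6, t7}, add states in Sat(¬done) with some successor in Z. Z1 = {t0, t2, t3, t4, t6, t7}; fixed.
Sat(E[¬done U valid]) = {t0, t2, t3, t4, t6, t7}
t2 ∈ Sat(E[¬done U valid]) = {t0, t2, t3, t4, t6, t7}, so the formula holds at t2.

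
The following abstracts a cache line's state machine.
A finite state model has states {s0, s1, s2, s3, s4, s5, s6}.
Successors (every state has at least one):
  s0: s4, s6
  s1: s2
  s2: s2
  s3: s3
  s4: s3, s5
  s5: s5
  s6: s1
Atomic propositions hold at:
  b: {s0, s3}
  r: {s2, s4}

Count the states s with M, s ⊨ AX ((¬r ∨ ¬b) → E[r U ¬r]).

5

Sat(¬r) = {s0, s1, s3, s5, s6}
Sat(¬b) = {s1, s2, s4, s5, s6}
Sat(¬r ∨ ¬b) = {s0, s1, s2, s3, s4, s5, s6}
E[r U ¬r]: least fixpoint, start Z0 = Sat(¬r) = {s0, s1, s3, s5, s6}, add states in Sat(r) with some successor in Z. Z1 = {s0, s1, s3, s4, s5, s6}; fixed.
Sat(E[r U ¬r]) = {s0, s1, s3, s4, s5, s6}
Sat((¬r ∨ ¬b) → E[r U ¬r]) = {s0, s1, s3, s4, s5, s6}
Sat(AX ((¬r ∨ ¬b) → E[r U ¬r])) = {s : every successor in {s0, s1, s3, s4, s5, s6}} = {s0, s3, s4, s5, s6}
|Sat(AX ((¬r ∨ ¬b) → E[r U ¬r]))| = |{s0, s3, s4, s5, s6}| = 5.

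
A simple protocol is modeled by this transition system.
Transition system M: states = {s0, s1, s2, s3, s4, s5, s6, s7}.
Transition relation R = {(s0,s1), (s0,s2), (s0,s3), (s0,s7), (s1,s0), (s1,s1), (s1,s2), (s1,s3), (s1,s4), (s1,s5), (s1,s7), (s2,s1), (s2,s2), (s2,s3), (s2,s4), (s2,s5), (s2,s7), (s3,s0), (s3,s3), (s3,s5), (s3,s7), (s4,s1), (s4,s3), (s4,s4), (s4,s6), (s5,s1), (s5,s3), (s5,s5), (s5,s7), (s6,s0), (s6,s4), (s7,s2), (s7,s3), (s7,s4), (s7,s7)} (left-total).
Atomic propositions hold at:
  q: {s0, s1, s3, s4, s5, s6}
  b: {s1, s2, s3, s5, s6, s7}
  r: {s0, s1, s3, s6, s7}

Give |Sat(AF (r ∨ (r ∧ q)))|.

Sat(r ∧ q) = {s0, s1, s3, s6}
Sat(r ∨ (r ∧ q)) = {s0, s1, s3, s6, s7}
AF (r ∨ (r ∧ q)): least fixpoint, start Z0 = {s0, s1, s3, s6, s7}, add states with every successor in Z. Already a fixed point.
Sat(AF (r ∨ (r ∧ q))) = {s0, s1, s3, s6, s7}
|Sat(AF (r ∨ (r ∧ q)))| = |{s0, s1, s3, s6, s7}| = 5.

5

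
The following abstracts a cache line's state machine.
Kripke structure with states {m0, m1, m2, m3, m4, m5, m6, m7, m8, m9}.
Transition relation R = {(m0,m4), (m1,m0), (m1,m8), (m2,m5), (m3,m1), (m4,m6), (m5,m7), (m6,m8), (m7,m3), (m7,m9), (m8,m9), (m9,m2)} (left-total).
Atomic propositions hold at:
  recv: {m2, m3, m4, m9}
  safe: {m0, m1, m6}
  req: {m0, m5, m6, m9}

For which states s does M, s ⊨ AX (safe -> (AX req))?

Sat(AX req) = {s : every successor in {m0, m5, m6, m9}} = {m2, m4, m8}
Sat(safe -> (AX req)) = {m2, m3, m4, m5, m7, m8, m9}
Sat(AX (safe -> (AX req))) = {s : every successor in {m2, m3, m4, m5, m7, m8, m9}} = {m0, m2, m5, m6, m7, m8, m9}

{m0, m2, m5, m6, m7, m8, m9}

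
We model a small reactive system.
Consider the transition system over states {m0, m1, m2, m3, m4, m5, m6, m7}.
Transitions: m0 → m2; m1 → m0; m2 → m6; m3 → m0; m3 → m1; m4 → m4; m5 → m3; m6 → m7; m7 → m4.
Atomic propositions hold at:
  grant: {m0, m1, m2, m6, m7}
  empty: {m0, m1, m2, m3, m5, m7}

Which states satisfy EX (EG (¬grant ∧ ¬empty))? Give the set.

{m4, m7}

Sat(¬grant) = {m3, m4, m5}
Sat(¬empty) = {m4, m6}
Sat(¬grant ∧ ¬empty) = {m4}
EG (¬grant ∧ ¬empty): greatest fixpoint, start Z0 = {m4}, keep only states in Sat with some successor in Z. Already a fixed point.
Sat(EG (¬grant ∧ ¬empty)) = {m4}
Sat(EX (EG (¬grant ∧ ¬empty))) = {s : some successor in {m4}} = {m4, m7}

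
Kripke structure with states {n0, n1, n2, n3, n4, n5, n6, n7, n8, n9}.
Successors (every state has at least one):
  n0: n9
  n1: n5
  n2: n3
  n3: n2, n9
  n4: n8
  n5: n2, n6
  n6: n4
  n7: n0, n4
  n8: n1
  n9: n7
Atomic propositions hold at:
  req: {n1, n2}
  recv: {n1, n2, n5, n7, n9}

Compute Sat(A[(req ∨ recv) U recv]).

{n1, n2, n5, n7, n9}

Sat(req ∨ recv) = {n1, n2, n5, n7, n9}
A[(req ∨ recv) U recv]: least fixpoint, start Z0 = Sat(recv) = {n1, n2, n5, n7, n9}, add states in Sat(req ∨ recv) with every successor in Z. Already a fixed point.
Sat(A[(req ∨ recv) U recv]) = {n1, n2, n5, n7, n9}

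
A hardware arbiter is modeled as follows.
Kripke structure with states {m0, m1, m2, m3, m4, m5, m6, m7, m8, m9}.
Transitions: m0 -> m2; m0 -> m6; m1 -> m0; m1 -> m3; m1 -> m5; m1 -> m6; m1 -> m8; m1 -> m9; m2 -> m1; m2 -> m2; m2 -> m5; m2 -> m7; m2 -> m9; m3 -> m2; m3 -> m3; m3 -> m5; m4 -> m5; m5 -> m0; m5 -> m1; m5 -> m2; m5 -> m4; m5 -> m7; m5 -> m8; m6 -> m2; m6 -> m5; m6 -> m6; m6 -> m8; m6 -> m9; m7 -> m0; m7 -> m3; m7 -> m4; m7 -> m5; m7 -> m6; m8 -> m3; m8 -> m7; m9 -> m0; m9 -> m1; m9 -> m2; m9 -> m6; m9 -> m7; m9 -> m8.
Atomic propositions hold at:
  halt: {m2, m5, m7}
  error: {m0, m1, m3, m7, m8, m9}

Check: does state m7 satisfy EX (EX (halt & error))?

Sat(halt & error) = {m7}
Sat(EX (halt & error)) = {s : some successor in {m7}} = {m2, m5, m8, m9}
Sat(EX (EX (halt & error))) = {s : some successor in {m2, m5, m8, m9}} = {m0, m1, m2, m3, m4, m5, m6, m7, m9}
m7 ∈ Sat(EX (EX (halt & error))) = {m0, m1, m2, m3, m4, m5, m6, m7, m9}, so the formula holds at m7.

Yes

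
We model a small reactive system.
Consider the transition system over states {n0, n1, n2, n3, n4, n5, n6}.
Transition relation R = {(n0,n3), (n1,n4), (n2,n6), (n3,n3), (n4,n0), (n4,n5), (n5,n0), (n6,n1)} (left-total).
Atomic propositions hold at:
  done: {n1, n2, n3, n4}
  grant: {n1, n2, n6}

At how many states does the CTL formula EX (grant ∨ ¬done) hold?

4

Sat(¬done) = {n0, n5, n6}
Sat(grant ∨ ¬done) = {n0, n1, n2, n5, n6}
Sat(EX (grant ∨ ¬done)) = {s : some successor in {n0, n1, n2, n5, n6}} = {n2, n4, n5, n6}
|Sat(EX (grant ∨ ¬done))| = |{n2, n4, n5, n6}| = 4.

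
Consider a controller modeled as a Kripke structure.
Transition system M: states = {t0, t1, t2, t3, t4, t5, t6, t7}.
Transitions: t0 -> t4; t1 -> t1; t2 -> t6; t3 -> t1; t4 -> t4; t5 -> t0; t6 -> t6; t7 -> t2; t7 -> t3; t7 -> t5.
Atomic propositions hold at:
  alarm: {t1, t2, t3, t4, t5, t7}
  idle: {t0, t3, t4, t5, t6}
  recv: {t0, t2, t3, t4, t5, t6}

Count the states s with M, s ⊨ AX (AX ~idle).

Sat(~idle) = {t1, t2, t7}
Sat(AX ~idle) = {s : every successor in {t1, t2, t7}} = {t1, t3}
Sat(AX (AX ~idle)) = {s : every successor in {t1, t3}} = {t1, t3}
|Sat(AX (AX ~idle))| = |{t1, t3}| = 2.

2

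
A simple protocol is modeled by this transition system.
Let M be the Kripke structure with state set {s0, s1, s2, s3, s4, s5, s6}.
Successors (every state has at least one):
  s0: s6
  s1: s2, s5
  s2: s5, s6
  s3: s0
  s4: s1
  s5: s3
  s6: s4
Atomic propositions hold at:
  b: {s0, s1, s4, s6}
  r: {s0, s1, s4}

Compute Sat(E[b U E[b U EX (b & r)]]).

{s0, s3, s4, s6}

Sat(b & r) = {s0, s1, s4}
Sat(EX (b & r)) = {s : some successor in {s0, s1, s4}} = {s3, s4, s6}
E[b U EX (b & r)]: least fixpoint, start Z0 = Sat(EX (b & r)) = {s3, s4, s6}, add states in Sat(b) with some successor in Z. Z1 = {s0, s3, s4, s6}; fixed.
Sat(E[b U EX (b & r)]) = {s0, s3, s4, s6}
E[b U E[b U EX (b & r)]]: least fixpoint, start Z0 = Sat(E[b U EX (b & r)]) = {s0, s3, s4, s6}, add states in Sat(b) with some successor in Z. Already a fixed point.
Sat(E[b U E[b U EX (b & r)]]) = {s0, s3, s4, s6}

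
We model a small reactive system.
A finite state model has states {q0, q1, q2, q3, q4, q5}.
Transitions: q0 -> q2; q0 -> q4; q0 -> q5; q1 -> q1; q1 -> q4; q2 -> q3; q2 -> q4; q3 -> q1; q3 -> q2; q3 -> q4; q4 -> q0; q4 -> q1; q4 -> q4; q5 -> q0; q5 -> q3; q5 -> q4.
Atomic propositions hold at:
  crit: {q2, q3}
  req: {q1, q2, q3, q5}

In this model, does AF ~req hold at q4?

Yes

Sat(~req) = {q0, q4}
AF ~req: least fixpoint, start Z0 = {q0, q4}, add states with every successor in Z. Already a fixed point.
Sat(AF ~req) = {q0, q4}
q4 ∈ Sat(AF ~req) = {q0, q4}, so the formula holds at q4.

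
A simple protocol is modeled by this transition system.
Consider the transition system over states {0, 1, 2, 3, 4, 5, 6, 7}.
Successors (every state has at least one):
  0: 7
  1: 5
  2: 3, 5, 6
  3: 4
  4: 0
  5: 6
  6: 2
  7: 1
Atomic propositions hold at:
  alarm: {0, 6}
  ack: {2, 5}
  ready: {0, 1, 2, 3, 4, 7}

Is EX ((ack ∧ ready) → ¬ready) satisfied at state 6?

Sat(ack ∧ ready) = {2}
Sat(¬ready) = {5, 6}
Sat((ack ∧ ready) → ¬ready) = {0, 1, 3, 4, 5, 6, 7}
Sat(EX ((ack ∧ ready) → ¬ready)) = {s : some successor in {0, 1, 3, 4, 5, 6, 7}} = {0, 1, 2, 3, 4, 5, 7}
6 ∉ Sat(EX ((ack ∧ ready) → ¬ready)) = {0, 1, 2, 3, 4, 5, 7}, so the formula does not hold at 6.

No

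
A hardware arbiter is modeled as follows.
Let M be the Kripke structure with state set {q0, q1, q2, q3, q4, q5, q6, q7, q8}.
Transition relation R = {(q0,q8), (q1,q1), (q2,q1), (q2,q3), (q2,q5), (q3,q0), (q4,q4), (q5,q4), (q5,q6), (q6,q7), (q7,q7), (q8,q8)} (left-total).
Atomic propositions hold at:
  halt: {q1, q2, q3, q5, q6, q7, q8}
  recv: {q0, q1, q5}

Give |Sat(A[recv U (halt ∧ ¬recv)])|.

Sat(¬recv) = {q2, q3, q4, q6, q7, q8}
Sat(halt ∧ ¬recv) = {q2, q3, q6, q7, q8}
A[recv U (halt ∧ ¬recv)]: least fixpoint, start Z0 = Sat((halt ∧ ¬recv)) = {q2, q3, q6, q7, q8}, add states in Sat(recv) with every successor in Z. Z1 = {q0, q2, q3, q6, q7, q8}; fixed.
Sat(A[recv U (halt ∧ ¬recv)]) = {q0, q2, q3, q6, q7, q8}
|Sat(A[recv U (halt ∧ ¬recv)])| = |{q0, q2, q3, q6, q7, q8}| = 6.

6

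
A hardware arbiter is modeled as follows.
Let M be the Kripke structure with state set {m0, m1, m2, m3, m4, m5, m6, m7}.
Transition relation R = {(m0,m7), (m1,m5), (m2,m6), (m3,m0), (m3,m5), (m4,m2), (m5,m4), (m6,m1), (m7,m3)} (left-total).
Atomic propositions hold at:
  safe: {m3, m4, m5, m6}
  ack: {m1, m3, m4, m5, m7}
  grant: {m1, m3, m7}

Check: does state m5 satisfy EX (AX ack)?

No

Sat(AX ack) = {s : every successor in {m1, m3, m4, m5, m7}} = {m0, m1, m5, m6, m7}
Sat(EX (AX ack)) = {s : some successor in {m0, m1, m5, m6, m7}} = {m0, m1, m2, m3, m6}
m5 ∉ Sat(EX (AX ack)) = {m0, m1, m2, m3, m6}, so the formula does not hold at m5.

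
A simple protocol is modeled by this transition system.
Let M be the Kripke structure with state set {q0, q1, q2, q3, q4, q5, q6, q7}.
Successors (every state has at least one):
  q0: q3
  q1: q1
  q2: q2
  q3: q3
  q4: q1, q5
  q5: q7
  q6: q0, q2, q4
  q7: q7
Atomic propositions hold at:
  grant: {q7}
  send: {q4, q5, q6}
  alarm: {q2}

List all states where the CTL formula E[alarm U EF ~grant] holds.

Sat(~grant) = {q0, q1, q2, q3, q4, q5, q6}
EF ~grant: least fixpoint, start Z0 = {q0, q1, q2, q3, q4, q5, q6}, add states with some successor in Z. Already a fixed point.
Sat(EF ~grant) = {q0, q1, q2, q3, q4, q5, q6}
E[alarm U EF ~grant]: least fixpoint, start Z0 = Sat(EF ~grant) = {q0, q1, q2, q3, q4, q5, q6}, add states in Sat(alarm) with some successor in Z. Already a fixed point.
Sat(E[alarm U EF ~grant]) = {q0, q1, q2, q3, q4, q5, q6}

{q0, q1, q2, q3, q4, q5, q6}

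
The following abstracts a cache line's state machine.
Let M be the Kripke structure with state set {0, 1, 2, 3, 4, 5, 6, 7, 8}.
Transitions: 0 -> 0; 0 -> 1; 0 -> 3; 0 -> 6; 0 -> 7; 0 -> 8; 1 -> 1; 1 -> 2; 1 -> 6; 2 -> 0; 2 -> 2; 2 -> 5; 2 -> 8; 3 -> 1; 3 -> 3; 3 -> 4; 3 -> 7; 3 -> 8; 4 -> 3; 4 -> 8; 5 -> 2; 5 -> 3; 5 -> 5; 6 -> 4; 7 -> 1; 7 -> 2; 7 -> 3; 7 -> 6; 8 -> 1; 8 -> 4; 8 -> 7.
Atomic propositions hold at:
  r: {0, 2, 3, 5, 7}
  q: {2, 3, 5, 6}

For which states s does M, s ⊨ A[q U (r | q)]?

Sat(r | q) = {0, 2, 3, 5, 6, 7}
A[q U (r | q)]: least fixpoint, start Z0 = Sat((r | q)) = {0, 2, 3, 5, 6, 7}, add states in Sat(q) with every successor in Z. Already a fixed point.
Sat(A[q U (r | q)]) = {0, 2, 3, 5, 6, 7}

{0, 2, 3, 5, 6, 7}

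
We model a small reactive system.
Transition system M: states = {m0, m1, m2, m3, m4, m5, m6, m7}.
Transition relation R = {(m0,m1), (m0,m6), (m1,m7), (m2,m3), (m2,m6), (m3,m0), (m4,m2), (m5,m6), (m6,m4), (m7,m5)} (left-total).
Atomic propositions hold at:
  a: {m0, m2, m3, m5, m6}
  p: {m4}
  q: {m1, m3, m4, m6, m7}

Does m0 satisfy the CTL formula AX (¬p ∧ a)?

Sat(¬p) = {m0, m1, m2, m3, m5, m6, m7}
Sat(¬p ∧ a) = {m0, m2, m3, m5, m6}
Sat(AX (¬p ∧ a)) = {s : every successor in {m0, m2, m3, m5, m6}} = {m2, m3, m4, m5, m7}
m0 ∉ Sat(AX (¬p ∧ a)) = {m2, m3, m4, m5, m7}, so the formula does not hold at m0.

No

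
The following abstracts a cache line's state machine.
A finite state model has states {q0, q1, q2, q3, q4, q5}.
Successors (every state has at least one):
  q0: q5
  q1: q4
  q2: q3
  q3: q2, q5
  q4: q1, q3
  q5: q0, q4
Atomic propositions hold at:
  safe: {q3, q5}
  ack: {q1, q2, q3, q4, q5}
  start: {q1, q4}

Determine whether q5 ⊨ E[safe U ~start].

Sat(~start) = {q0, q2, q3, q5}
E[safe U ~start]: least fixpoint, start Z0 = Sat(~start) = {q0, q2, q3, q5}, add states in Sat(safe) with some successor in Z. Already a fixed point.
Sat(E[safe U ~start]) = {q0, q2, q3, q5}
q5 ∈ Sat(E[safe U ~start]) = {q0, q2, q3, q5}, so the formula holds at q5.

Yes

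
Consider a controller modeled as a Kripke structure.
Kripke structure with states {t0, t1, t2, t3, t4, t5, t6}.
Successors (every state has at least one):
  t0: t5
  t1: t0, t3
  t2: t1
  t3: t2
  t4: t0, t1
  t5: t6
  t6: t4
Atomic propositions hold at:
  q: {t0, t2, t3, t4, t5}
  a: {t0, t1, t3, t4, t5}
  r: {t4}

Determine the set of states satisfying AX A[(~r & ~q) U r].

{t5, t6}

Sat(~r) = {t0, t1, t2, t3, t5, t6}
Sat(~q) = {t1, t6}
Sat(~r & ~q) = {t1, t6}
A[(~r & ~q) U r]: least fixpoint, start Z0 = Sat(r) = {t4}, add states in Sat(~r & ~q) with every successor in Z. Z1 = {t4, t6}; fixed.
Sat(A[(~r & ~q) U r]) = {t4, t6}
Sat(AX A[(~r & ~q) U r]) = {s : every successor in {t4, t6}} = {t5, t6}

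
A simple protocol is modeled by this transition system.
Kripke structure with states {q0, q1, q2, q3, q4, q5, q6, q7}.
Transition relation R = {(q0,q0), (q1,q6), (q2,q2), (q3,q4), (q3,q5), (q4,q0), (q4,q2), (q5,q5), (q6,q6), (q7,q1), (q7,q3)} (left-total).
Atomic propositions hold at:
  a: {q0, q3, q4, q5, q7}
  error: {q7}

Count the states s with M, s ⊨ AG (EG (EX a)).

2

Sat(EX a) = {s : some successor in {q0, q3, q4, q5, q7}} = {q0, q3, q4, q5, q7}
EG (EX a): greatest fixpoint, start Z0 = {q0, q3, q4, q5, q7}, keep only states in Sat with some successor in Z. Already a fixed point.
Sat(EG (EX a)) = {q0, q3, q4, q5, q7}
AG (EG (EX a)): greatest fixpoint, start Z0 = {q0, q3, q4, q5, q7}, keep only states in Sat with every successor in Z. Z1 = {q0, q3, q5}; Z2 = {q0, q5}; fixed.
Sat(AG (EG (EX a))) = {q0, q5}
|Sat(AG (EG (EX a)))| = |{q0, q5}| = 2.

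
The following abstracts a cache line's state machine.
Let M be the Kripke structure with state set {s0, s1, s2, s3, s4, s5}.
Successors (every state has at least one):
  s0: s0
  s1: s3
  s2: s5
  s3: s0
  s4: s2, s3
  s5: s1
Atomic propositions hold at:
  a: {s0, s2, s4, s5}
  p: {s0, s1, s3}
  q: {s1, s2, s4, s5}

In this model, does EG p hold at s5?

EG p: greatest fixpoint, start Z0 = {s0, s1, s3}, keep only states in Sat with some successor in Z. Already a fixed point.
Sat(EG p) = {s0, s1, s3}
s5 ∉ Sat(EG p) = {s0, s1, s3}, so the formula does not hold at s5.

No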